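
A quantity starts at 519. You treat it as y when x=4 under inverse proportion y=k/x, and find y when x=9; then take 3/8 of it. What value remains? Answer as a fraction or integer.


Start with 519.
Step 1: Inverse prop: k = (519)*4; new y = k/9 = 519*4/9 = 692/3
Step 2: Take 3/8: 692/3 * 3/8 = 173/2
Final result = 173/2

173/2


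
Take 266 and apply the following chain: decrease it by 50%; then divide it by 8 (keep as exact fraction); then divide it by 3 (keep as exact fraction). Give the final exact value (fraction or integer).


Start with 266.
Step 1: Decrease by 50%: 266 * 50/100 = 133
Step 2: Divide by 8: 133 / 8 = 133/8
Step 3: Divide by 3: 133/8 / 3 = 133/24
Final result = 133/24

133/24


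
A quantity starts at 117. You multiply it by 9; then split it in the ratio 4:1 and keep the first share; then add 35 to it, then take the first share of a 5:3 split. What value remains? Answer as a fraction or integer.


Start with 117.
Step 1: Multiply by 9: 117 * 9 = 1053
Step 2: Split 4:1, first share = 1053 * 4/5 = 4212/5
Step 3: Add 35: 4212/5+35=4387/5; split 5:3 first = 4387/5*5/8 = 4387/8
Final result = 4387/8

4387/8


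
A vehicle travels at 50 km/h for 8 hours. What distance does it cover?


Using distance = speed * time
Speed = 50 km/h
Time = 8 hours
Distance = 50 * 8
= 400 km

400


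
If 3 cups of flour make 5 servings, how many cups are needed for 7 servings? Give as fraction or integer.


Original: 3 cups for 5 servings
Target servings = 7
Scaling factor = 7/5
New amount = 3 * 7/5
= 21/5
= 21/5 cups

21/5


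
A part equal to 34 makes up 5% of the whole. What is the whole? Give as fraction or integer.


Given: 34 is 5% of the whole
Set up: 34 = 5/100 * whole
whole = 34 * 100 / 5
whole = 3400 / 5
whole = 680

680


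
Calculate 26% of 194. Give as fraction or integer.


Compute 26% of 194
Convert percentage: 26% = 26/100
Multiply: 194 * 26/100
= 5044/100
= 1261/25

1261/25


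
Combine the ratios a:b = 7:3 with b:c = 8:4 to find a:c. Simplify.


Given a:b = 7:3 and b:c = 8:4
Make b consistent. Multiply first ratio by 8: a:b = 56:24
Multiply second ratio by 3: b:c = 24:12
Now b = 24 in both, so a:b:c = 56:24:12
Therefore a:c = 56:12
Simplify by GCD: a:c = 14:3

14:3


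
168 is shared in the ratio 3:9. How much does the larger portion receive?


Total parts = 3 + 9 = 12
Value per part = 168 / 12 = 14
First share = 3 * 14 = 42
Second share = 9 * 14 = 126
Larger share = 126

126


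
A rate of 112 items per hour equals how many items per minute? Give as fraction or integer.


Converting from per hour to per minute
Rate = 112 items per hour
Divide by 60: 112/60
= 28/15 items per minute

28/15


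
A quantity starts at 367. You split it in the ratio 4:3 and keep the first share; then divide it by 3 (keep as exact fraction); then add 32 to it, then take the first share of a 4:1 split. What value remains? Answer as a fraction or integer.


Start with 367.
Step 1: Split 4:3, first share = 367 * 4/7 = 1468/7
Step 2: Divide by 3: 1468/7 / 3 = 1468/21
Step 3: Add 32: 1468/21+32=2140/21; split 4:1 first = 2140/21*4/5 = 1712/21
Final result = 1712/21

1712/21


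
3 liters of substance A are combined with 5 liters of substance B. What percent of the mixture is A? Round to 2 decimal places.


Volume of A = 3 L
Volume of B = 5 L
Total volume = 3 + 5 = 8 L
Percentage of A = (3/8) * 100
= 37.50%

37.50


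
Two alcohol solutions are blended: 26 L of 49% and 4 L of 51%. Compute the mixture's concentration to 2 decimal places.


Solute in mixture 1 = 49% of 26 L = 26*49/100 = 637/50 L
Solute in mixture 2 = 51% of 4 L = 4*51/100 = 51/25 L
Total solute = 637/50 + 51/25 = 739/50 L
Total volume = 26 + 4 = 30 L
Final concentration = 739/50/30 * 100 = 49.27%

49.27


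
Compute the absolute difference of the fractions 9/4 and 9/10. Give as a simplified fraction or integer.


Simplify: 9/4 = 9/4 and 9/10 = 9/10
Find common denominator: LCD = 20
Convert: 45/20 and 18/20
Difference = |45 - 18|/20 = 27/20
Simplified = 27/20

27/20


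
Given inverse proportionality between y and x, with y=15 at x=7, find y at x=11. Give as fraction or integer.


Inverse proportion: y = k/x
Find k: k = 7 * 15 = 105
Compute y at x=11: y = 105/11
y = 105/11

105/11


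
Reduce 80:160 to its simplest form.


Find GCD(80, 160)
GCD = 80
Divide both by 80: 80/80 = 1, 160/80 = 2
Simplified ratio = 1:2

1:2


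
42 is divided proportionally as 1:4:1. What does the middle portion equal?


Ratio = 1:4:1
Total parts = 1 + 4 + 1 = 6
Value per part = 42 / 6 = 7
First share = 1 * 7 = 7
Middle share = 4 * 7 = 28
Third share = 1 * 7 = 7

28


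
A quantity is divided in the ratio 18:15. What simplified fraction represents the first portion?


Total parts = 18 + 15 = 33
First part fraction = 18/33
Simplify: 18/33 = 6/11

6/11


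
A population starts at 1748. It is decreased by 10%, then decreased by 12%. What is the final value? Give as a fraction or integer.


Start: 1748
Step 1: decrease by 10% => multiply by 90/100
  1748 * 90/100 = 7866/5
Step 2: decrease by 12% => multiply by 88/100
  7866/5 * 88/100 = 173052/125
Final value = 173052/125

173052/125


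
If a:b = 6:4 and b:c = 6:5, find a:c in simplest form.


Given a:b = 6:4 and b:c = 6:5
Make b consistent. Multiply first ratio by 6: a:b = 36:24
Multiply second ratio by 4: b:c = 24:20
Now b = 24 in both, so a:b:c = 36:24:20
Therefore a:c = 36:20
Simplify by GCD: a:c = 9:5

9:5


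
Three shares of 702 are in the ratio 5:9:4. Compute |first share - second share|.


Total parts = 5 + 9 + 4 = 18
Value per part = 702 / 18 = 39
Shares: 5*39=195, 9*39=351, 4*39=156
First share = 195, second share = 351
Difference = |195 - 351| = 156

156


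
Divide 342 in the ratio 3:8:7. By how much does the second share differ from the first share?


Total parts = 3 + 8 + 7 = 18
Value per part = 342 / 18 = 19
Shares: 3*19=57, 8*19=152, 7*19=133
Second share = 152, first share = 57
Difference = |152 - 57| = 95

95


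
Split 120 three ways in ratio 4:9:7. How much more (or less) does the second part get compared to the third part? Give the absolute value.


Total parts = 4 + 9 + 7 = 20
Value per part = 120 / 20 = 6
Shares: 4*6=24, 9*6=54, 7*6=42
Second share = 54, third share = 42
Difference = |54 - 42| = 12

12


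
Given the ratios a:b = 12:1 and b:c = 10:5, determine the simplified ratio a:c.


Given a:b = 12:1 and b:c = 10:5
Make b consistent. Multiply first ratio by 10: a:b = 120:10
Multiply second ratio by 1: b:c = 10:5
Now b = 10 in both, so a:b:c = 120:10:5
Therefore a:c = 120:5
Simplify by GCD: a:c = 24:1

24:1


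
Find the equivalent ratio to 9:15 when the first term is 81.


Original ratio: 9:15
First term target: 81
Scale factor = 81 / 9 = 9
Multiply second term: 15 * 9 = 135
Equivalent ratio = 81:135

81:135


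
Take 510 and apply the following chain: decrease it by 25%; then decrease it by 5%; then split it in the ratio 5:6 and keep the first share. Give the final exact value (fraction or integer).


Start with 510.
Step 1: Decrease by 25%: 510 * 75/100 = 765/2
Step 2: Decrease by 5%: 765/2 * 95/100 = 2907/8
Step 3: Split 5:6, first share = 2907/8 * 5/11 = 14535/88
Final result = 14535/88

14535/88


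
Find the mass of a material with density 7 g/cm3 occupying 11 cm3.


Using mass = density * volume
Density = 7 g/cm3
Volume = 11 cm3
Mass = 7 * 11
= 77 g

77


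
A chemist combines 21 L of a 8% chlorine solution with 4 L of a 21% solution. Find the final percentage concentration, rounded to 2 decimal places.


Solute in mixture 1 = 8% of 21 L = 21*8/100 = 42/25 L
Solute in mixture 2 = 21% of 4 L = 4*21/100 = 21/25 L
Total solute = 42/25 + 21/25 = 63/25 L
Total volume = 21 + 4 = 25 L
Final concentration = 63/25/25 * 100 = 10.08%

10.08


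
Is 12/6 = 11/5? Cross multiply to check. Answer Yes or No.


Cross multiply to check 12/6 = 11/5
Left cross product: 12 * 5 = 60
Right cross product: 6 * 11 = 66
60 != 66
Not equal, so proportions differ => No

No


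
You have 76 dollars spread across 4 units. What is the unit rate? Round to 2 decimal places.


Total dollars = 76
Number of units = 4
Unit rate = 76 / 4
= 19 dollars per unit

19


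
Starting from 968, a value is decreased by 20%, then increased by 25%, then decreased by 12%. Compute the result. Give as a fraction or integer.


Start: 968
Step 1: decrease by 20% => multiply by 80/100
  968 * 80/100 = 3872/5
Step 2: increase by 25% => multiply by 125/100
  3872/5 * 125/100 = 968
Step 3: decrease by 12% => multiply by 88/100
  968 * 88/100 = 21296/25
Final value = 21296/25

21296/25


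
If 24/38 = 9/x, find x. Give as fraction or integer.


Setting up: 24/38 = 9/x
Cross multiply: 24 * x = 38 * 9
24x = 342
x = 342/24
x = 57/4

57/4


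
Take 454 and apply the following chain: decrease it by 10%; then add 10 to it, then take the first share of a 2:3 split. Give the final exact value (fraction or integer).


Start with 454.
Step 1: Decrease by 10%: 454 * 90/100 = 2043/5
Step 2: Add 10: 2043/5+10=2093/5; split 2:3 first = 2093/5*2/5 = 4186/25
Final result = 4186/25

4186/25


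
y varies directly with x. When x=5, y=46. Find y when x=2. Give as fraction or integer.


Direct proportion: y = kx
Find k: k = 46/5 = 46/5
Compute y at x=2: y = 46/5 * 2
y = 92/5

92/5


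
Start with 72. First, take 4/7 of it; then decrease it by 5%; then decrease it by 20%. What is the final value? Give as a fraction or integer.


Start with 72.
Step 1: Take 4/7: 72 * 4/7 = 288/7
Step 2: Decrease by 5%: 288/7 * 95/100 = 1368/35
Step 3: Decrease by 20%: 1368/35 * 80/100 = 5472/175
Final result = 5472/175

5472/175


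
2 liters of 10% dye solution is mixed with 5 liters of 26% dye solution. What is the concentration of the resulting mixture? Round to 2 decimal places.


Solute in mixture 1 = 10% of 2 L = 2*10/100 = 1/5 L
Solute in mixture 2 = 26% of 5 L = 5*26/100 = 13/10 L
Total solute = 1/5 + 13/10 = 3/2 L
Total volume = 2 + 5 = 7 L
Final concentration = 3/2/7 * 100 = 21.43%

21.43


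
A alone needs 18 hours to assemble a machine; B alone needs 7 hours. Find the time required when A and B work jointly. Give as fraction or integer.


Rate of A = 1/18 job per hour
Rate of B = 1/7 job per hour
Combined rate = 1/18 + 1/7
Find common denominator: (7 + 18)/(18*7) = 25/126
Combined rate = 25/126 job per hour
Time together = 1 / (25/126) = 126/25 hours

126/25


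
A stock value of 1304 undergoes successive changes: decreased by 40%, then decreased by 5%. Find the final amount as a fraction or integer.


Start: 1304
Step 1: decrease by 40% => multiply by 60/100
  1304 * 60/100 = 3912/5
Step 2: decrease by 5% => multiply by 95/100
  3912/5 * 95/100 = 18582/25
Final value = 18582/25

18582/25


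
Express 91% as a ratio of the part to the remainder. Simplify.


Part = 91%, Remainder = 9%
Ratio = 91:9
GCD(91, 9) = 1
Simplify: 91:9 = 91:9

91:9


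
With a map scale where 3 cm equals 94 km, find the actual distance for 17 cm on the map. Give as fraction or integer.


Map scale: 3 cm = 94 km
Measured distance on map = 17 cm
Set up proportion: 17 * 94 / 3
= 1598 / 3
= 1598/3 km

1598/3


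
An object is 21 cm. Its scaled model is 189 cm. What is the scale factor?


Original length = 21 cm
Scaled length = 189 cm
Scale factor = 189 / 21
= 9

9


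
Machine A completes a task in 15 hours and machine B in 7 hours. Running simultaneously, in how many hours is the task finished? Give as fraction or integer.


Rate of A = 1/15 job per hour
Rate of B = 1/7 job per hour
Combined rate = 1/15 + 1/7
Find common denominator: (7 + 15)/(15*7) = 22/105
Combined rate = 22/105 job per hour
Time together = 1 / (22/105) = 105/22 hours

105/22


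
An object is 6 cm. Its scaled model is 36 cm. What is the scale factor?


Original length = 6 cm
Scaled length = 36 cm
Scale factor = 36 / 6
= 6

6


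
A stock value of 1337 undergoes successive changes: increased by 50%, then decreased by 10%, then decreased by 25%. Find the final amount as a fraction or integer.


Start: 1337
Step 1: increase by 50% => multiply by 150/100
  1337 * 150/100 = 4011/2
Step 2: decrease by 10% => multiply by 90/100
  4011/2 * 90/100 = 36099/20
Step 3: decrease by 25% => multiply by 75/100
  36099/20 * 75/100 = 108297/80
Final value = 108297/80

108297/80


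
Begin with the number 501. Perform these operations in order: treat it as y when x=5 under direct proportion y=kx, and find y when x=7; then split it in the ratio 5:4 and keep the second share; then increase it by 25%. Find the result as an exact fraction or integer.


Start with 501.
Step 1: Direct prop: k = (501)/5; new y = k*7 = 501*7/5 = 3507/5
Step 2: Split 5:4, second share = 3507/5 * 4/9 = 4676/15
Step 3: Increase by 25%: 4676/15 * 125/100 = 1169/3
Final result = 1169/3

1169/3


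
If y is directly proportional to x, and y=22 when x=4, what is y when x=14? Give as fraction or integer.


Direct proportion: y = kx
Find k: k = 22/4 = 11/2
Compute y at x=14: y = 11/2 * 14
y = 77

77


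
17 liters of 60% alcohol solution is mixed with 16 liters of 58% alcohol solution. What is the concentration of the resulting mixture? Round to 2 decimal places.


Solute in mixture 1 = 60% of 17 L = 17*60/100 = 51/5 L
Solute in mixture 2 = 58% of 16 L = 16*58/100 = 232/25 L
Total solute = 51/5 + 232/25 = 487/25 L
Total volume = 17 + 16 = 33 L
Final concentration = 487/25/33 * 100 = 59.03%

59.03


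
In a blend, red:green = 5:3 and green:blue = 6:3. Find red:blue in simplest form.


Given a:b = 5:3 and b:c = 6:3
Make b consistent. Multiply first ratio by 6: a:b = 30:18
Multiply second ratio by 3: b:c = 18:9
Now b = 18 in both, so a:b:c = 30:18:9
Therefore a:c = 30:9
Simplify by GCD: a:c = 10:3

10:3


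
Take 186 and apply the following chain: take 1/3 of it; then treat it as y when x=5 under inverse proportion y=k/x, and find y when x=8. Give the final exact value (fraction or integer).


Start with 186.
Step 1: Take 1/3: 186 * 1/3 = 62
Step 2: Inverse prop: k = (62)*5; new y = k/8 = 62*5/8 = 155/4
Final result = 155/4

155/4


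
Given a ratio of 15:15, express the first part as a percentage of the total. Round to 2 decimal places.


Total parts = 15 + 15 = 30
First part fraction = 15/30
Percentage = (15/30) * 100
= 0.5 * 100
= 50.00%

50.00


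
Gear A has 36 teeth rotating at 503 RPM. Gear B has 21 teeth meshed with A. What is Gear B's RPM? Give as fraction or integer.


Gear ratio: teeth_A * RPM_A = teeth_B * RPM_B
36 * 503 = 21 * RPM_B
18108 = 21 * RPM_B
RPM_B = 18108 / 21
RPM_B = 6036/7

6036/7


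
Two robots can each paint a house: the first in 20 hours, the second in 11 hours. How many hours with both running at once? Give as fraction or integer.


Rate of A = 1/20 job per hour
Rate of B = 1/11 job per hour
Combined rate = 1/20 + 1/11
Find common denominator: (11 + 20)/(20*11) = 31/220
Combined rate = 31/220 job per hour
Time together = 1 / (31/220) = 220/31 hours

220/31


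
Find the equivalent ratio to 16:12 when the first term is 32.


Original ratio: 16:12
First term target: 32
Scale factor = 32 / 16 = 2
Multiply second term: 12 * 2 = 24
Equivalent ratio = 32:24

32:24


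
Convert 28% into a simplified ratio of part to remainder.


Part = 28%, Remainder = 72%
Ratio = 28:72
GCD(28, 72) = 4
Simplify: 7:18 = 7:18

7:18


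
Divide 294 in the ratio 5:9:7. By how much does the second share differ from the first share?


Total parts = 5 + 9 + 7 = 21
Value per part = 294 / 21 = 14
Shares: 5*14=70, 9*14=126, 7*14=98
Second share = 126, first share = 70
Difference = |126 - 70| = 56

56


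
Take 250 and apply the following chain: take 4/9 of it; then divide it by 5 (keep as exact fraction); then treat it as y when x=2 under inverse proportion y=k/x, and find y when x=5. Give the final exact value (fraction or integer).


Start with 250.
Step 1: Take 4/9: 250 * 4/9 = 1000/9
Step 2: Divide by 5: 1000/9 / 5 = 200/9
Step 3: Inverse prop: k = (200/9)*2; new y = k/5 = 200/9*2/5 = 80/9
Final result = 80/9

80/9


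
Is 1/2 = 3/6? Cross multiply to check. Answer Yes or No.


Cross multiply to check 1/2 = 3/6
Left cross product: 1 * 6 = 6
Right cross product: 2 * 3 = 6
6 = 6
Equal, so proportions match => Yes

Yes


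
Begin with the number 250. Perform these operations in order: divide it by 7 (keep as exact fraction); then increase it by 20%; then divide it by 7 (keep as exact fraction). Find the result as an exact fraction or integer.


Start with 250.
Step 1: Divide by 7: 250 / 7 = 250/7
Step 2: Increase by 20%: 250/7 * 120/100 = 300/7
Step 3: Divide by 7: 300/7 / 7 = 300/49
Final result = 300/49

300/49


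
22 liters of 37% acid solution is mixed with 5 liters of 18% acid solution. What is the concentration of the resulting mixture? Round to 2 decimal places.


Solute in mixture 1 = 37% of 22 L = 22*37/100 = 407/50 L
Solute in mixture 2 = 18% of 5 L = 5*18/100 = 9/10 L
Total solute = 407/50 + 9/10 = 226/25 L
Total volume = 22 + 5 = 27 L
Final concentration = 226/25/27 * 100 = 33.48%

33.48


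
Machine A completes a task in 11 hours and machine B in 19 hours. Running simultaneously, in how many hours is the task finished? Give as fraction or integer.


Rate of A = 1/11 job per hour
Rate of B = 1/19 job per hour
Combined rate = 1/11 + 1/19
Find common denominator: (19 + 11)/(11*19) = 30/209
Combined rate = 30/209 job per hour
Time together = 1 / (30/209) = 209/30 hours

209/30


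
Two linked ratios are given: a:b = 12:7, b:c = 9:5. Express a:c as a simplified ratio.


Given a:b = 12:7 and b:c = 9:5
Make b consistent. Multiply first ratio by 9: a:b = 108:63
Multiply second ratio by 7: b:c = 63:35
Now b = 63 in both, so a:b:c = 108:63:35
Therefore a:c = 108:35
Simplify by GCD: a:c = 108:35

108:35


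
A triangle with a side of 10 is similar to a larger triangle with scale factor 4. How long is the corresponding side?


Similar triangles have proportional sides
Scale factor = 4
Smaller side = 10
Corresponding larger side = 10 * 4
= 40

40


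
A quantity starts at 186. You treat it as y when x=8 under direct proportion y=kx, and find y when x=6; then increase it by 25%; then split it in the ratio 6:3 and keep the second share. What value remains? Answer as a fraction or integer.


Start with 186.
Step 1: Direct prop: k = (186)/8; new y = k*6 = 186*6/8 = 279/2
Step 2: Increase by 25%: 279/2 * 125/100 = 1395/8
Step 3: Split 6:3, second share = 1395/8 * 3/9 = 465/8
Final result = 465/8

465/8


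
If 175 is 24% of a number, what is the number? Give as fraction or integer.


Given: 175 is 24% of the whole
Set up: 175 = 24/100 * whole
whole = 175 * 100 / 24
whole = 17500 / 24
whole = 4375/6

4375/6


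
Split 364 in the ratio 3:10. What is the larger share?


Total parts = 3 + 10 = 13
Value per part = 364 / 13 = 28
First share = 3 * 28 = 84
Second share = 10 * 28 = 280
Larger share = 280

280


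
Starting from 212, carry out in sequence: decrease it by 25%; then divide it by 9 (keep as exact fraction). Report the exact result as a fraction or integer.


Start with 212.
Step 1: Decrease by 25%: 212 * 75/100 = 159
Step 2: Divide by 9: 159 / 9 = 53/3
Final result = 53/3

53/3


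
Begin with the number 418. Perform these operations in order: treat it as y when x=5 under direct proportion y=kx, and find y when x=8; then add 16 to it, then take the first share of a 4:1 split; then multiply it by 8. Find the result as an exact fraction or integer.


Start with 418.
Step 1: Direct prop: k = (418)/5; new y = k*8 = 418*8/5 = 3344/5
Step 2: Add 16: 3344/5+16=3424/5; split 4:1 first = 3424/5*4/5 = 13696/25
Step 3: Multiply by 8: 13696/25 * 8 = 109568/25
Final result = 109568/25

109568/25


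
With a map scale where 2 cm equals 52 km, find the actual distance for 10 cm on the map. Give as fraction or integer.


Map scale: 2 cm = 52 km
Measured distance on map = 10 cm
Set up proportion: 10 * 52 / 2
= 520 / 2
= 260 km

260


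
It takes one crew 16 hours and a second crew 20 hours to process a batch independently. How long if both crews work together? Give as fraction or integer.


Rate of A = 1/16 job per hour
Rate of B = 1/20 job per hour
Combined rate = 1/16 + 1/20
Find common denominator: (20 + 16)/(16*20) = 36/320
Combined rate = 9/80 job per hour
Time together = 1 / (9/80) = 80/9 hours

80/9


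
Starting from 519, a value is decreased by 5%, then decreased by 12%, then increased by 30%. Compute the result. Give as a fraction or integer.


Start: 519
Step 1: decrease by 5% => multiply by 95/100
  519 * 95/100 = 9861/20
Step 2: decrease by 12% => multiply by 88/100
  9861/20 * 88/100 = 108471/250
Step 3: increase by 30% => multiply by 130/100
  108471/250 * 130/100 = 1410123/2500
Final value = 1410123/2500

1410123/2500


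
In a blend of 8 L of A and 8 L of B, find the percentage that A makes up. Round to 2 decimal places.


Volume of A = 8 L
Volume of B = 8 L
Total volume = 8 + 8 = 16 L
Percentage of A = (8/16) * 100
= 50.00%

50.00


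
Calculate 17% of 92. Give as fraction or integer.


Compute 17% of 92
Convert percentage: 17% = 17/100
Multiply: 92 * 17/100
= 1564/100
= 391/25

391/25


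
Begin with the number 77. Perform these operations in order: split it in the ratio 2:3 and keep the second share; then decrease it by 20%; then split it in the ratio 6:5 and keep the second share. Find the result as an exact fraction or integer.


Start with 77.
Step 1: Split 2:3, second share = 77 * 3/5 = 231/5
Step 2: Decrease by 20%: 231/5 * 80/100 = 924/25
Step 3: Split 6:5, second share = 924/25 * 5/11 = 84/5
Final result = 84/5

84/5


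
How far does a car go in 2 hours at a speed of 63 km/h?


Using distance = speed * time
Speed = 63 km/h
Time = 2 hours
Distance = 63 * 2
= 126 km

126


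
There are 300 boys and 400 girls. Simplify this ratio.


Find GCD(300, 400)
GCD = 100
Divide both by 100: 300/100 = 3, 400/100 = 4
Simplified ratio = 3:4

3:4


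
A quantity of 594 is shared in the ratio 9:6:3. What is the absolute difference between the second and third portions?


Total parts = 9 + 6 + 3 = 18
Value per part = 594 / 18 = 33
Shares: 9*33=297, 6*33=198, 3*33=99
Second share = 198, third share = 99
Difference = |198 - 99| = 99

99


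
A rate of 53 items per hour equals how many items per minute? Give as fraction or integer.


Converting from per hour to per minute
Rate = 53 items per hour
Divide by 60: 53/60
= 53/60 items per minute

53/60


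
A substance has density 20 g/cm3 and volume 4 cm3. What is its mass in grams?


Using mass = density * volume
Density = 20 g/cm3
Volume = 4 cm3
Mass = 20 * 4
= 80 g

80


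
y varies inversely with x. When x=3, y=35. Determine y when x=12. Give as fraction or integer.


Inverse proportion: y = k/x
Find k: k = 3 * 35 = 105
Compute y at x=12: y = 105/12
y = 35/4

35/4


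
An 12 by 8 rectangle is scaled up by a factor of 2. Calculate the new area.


Original dimensions: 12 x 8
Enlargement factor = 2
New width = 12 * 2 = 24
New height = 8 * 2 = 16
New area = 24 * 16 = 384

384


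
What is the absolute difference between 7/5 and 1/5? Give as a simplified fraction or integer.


Simplify: 7/5 = 7/5 and 1/5 = 1/5
Find common denominator: LCD = 5
Convert: 7/5 and 1/5
Difference = |7 - 1|/5 = 6/5
Simplified = 6/5

6/5


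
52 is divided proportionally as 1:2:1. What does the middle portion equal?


Ratio = 1:2:1
Total parts = 1 + 2 + 1 = 4
Value per part = 52 / 4 = 13
First share = 1 * 13 = 13
Middle share = 2 * 13 = 26
Third share = 1 * 13 = 13

26


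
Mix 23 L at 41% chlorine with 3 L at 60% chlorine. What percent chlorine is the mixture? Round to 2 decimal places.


Solute in mixture 1 = 41% of 23 L = 23*41/100 = 943/100 L
Solute in mixture 2 = 60% of 3 L = 3*60/100 = 9/5 L
Total solute = 943/100 + 9/5 = 1123/100 L
Total volume = 23 + 3 = 26 L
Final concentration = 1123/100/26 * 100 = 43.19%

43.19


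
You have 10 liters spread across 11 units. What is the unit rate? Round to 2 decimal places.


Total liters = 10
Number of units = 11
Unit rate = 10 / 11
= 0.91 liters per unit

0.91


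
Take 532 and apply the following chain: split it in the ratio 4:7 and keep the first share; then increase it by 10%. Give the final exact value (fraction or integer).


Start with 532.
Step 1: Split 4:7, first share = 532 * 4/11 = 2128/11
Step 2: Increase by 10%: 2128/11 * 110/100 = 1064/5
Final result = 1064/5

1064/5


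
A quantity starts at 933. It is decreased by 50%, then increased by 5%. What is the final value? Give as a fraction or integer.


Start: 933
Step 1: decrease by 50% => multiply by 50/100
  933 * 50/100 = 933/2
Step 2: increase by 5% => multiply by 105/100
  933/2 * 105/100 = 19593/40
Final value = 19593/40

19593/40


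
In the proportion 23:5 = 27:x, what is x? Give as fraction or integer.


Setting up: 23/5 = 27/x
Cross multiply: 23 * x = 5 * 27
23x = 135
x = 135/23
x = 135/23

135/23


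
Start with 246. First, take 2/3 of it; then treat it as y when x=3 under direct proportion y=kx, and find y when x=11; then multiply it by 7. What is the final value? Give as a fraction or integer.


Start with 246.
Step 1: Take 2/3: 246 * 2/3 = 164
Step 2: Direct prop: k = (164)/3; new y = k*11 = 164*11/3 = 1804/3
Step 3: Multiply by 7: 1804/3 * 7 = 12628/3
Final result = 12628/3

12628/3


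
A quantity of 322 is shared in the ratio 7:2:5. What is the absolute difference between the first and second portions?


Total parts = 7 + 2 + 5 = 14
Value per part = 322 / 14 = 23
Shares: 7*23=161, 2*23=46, 5*23=115
First share = 161, second share = 46
Difference = |161 - 46| = 115

115


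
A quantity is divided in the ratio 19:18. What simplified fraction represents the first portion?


Total parts = 19 + 18 = 37
First part fraction = 19/37
Simplify: 19/37 = 19/37

19/37


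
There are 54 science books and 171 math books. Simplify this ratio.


Find GCD(54, 171)
GCD = 9
Divide both by 9: 54/9 = 6, 171/9 = 19
Simplified ratio = 6:19

6:19


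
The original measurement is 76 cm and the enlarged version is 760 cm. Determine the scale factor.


Original length = 76 cm
Scaled length = 760 cm
Scale factor = 760 / 76
= 10

10


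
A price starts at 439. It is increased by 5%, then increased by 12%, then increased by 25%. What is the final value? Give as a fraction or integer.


Start: 439
Step 1: increase by 5% => multiply by 105/100
  439 * 105/100 = 9219/20
Step 2: increase by 12% => multiply by 112/100
  9219/20 * 112/100 = 64533/125
Step 3: increase by 25% => multiply by 125/100
  64533/125 * 125/100 = 64533/100
Final value = 64533/100

64533/100


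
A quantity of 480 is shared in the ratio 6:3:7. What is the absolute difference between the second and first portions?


Total parts = 6 + 3 + 7 = 16
Value per part = 480 / 16 = 30
Shares: 6*30=180, 3*30=90, 7*30=210
Second share = 90, first share = 180
Difference = |90 - 180| = 90

90


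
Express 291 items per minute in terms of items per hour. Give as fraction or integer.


Converting from per minute to per hour
Rate = 291 items per minute
Multiply by 60: 291 * 60
= 17460 items per hour

17460


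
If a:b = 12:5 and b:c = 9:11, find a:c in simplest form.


Given a:b = 12:5 and b:c = 9:11
Make b consistent. Multiply first ratio by 9: a:b = 108:45
Multiply second ratio by 5: b:c = 45:55
Now b = 45 in both, so a:b:c = 108:45:55
Therefore a:c = 108:55
Simplify by GCD: a:c = 108:55

108:55


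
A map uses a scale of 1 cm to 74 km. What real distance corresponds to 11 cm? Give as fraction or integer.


Map scale: 1 cm = 74 km
Measured distance on map = 11 cm
Set up proportion: 11 * 74 / 1
= 814 / 1
= 814 km

814


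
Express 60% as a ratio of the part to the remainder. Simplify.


Part = 60%, Remainder = 40%
Ratio = 60:40
GCD(60, 40) = 20
Simplify: 3:2 = 3:2

3:2


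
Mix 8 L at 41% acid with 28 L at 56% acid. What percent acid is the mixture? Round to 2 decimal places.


Solute in mixture 1 = 41% of 8 L = 8*41/100 = 82/25 L
Solute in mixture 2 = 56% of 28 L = 28*56/100 = 392/25 L
Total solute = 82/25 + 392/25 = 474/25 L
Total volume = 8 + 28 = 36 L
Final concentration = 474/25/36 * 100 = 52.67%

52.67


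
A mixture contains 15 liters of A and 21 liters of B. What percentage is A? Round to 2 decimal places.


Volume of A = 15 L
Volume of B = 21 L
Total volume = 15 + 21 = 36 L
Percentage of A = (15/36) * 100
= 41.67%

41.67


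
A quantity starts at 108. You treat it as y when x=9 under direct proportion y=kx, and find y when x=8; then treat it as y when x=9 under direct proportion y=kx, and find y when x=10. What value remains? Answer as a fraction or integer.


Start with 108.
Step 1: Direct prop: k = (108)/9; new y = k*8 = 108*8/9 = 96
Step 2: Direct prop: k = (96)/9; new y = k*10 = 96*10/9 = 320/3
Final result = 320/3

320/3


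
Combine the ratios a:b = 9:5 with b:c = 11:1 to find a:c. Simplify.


Given a:b = 9:5 and b:c = 11:1
Make b consistent. Multiply first ratio by 11: a:b = 99:55
Multiply second ratio by 5: b:c = 55:5
Now b = 55 in both, so a:b:c = 99:55:5
Therefore a:c = 99:5
Simplify by GCD: a:c = 99:5

99:5


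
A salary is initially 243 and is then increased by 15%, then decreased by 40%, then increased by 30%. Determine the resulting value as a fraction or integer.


Start: 243
Step 1: increase by 15% => multiply by 115/100
  243 * 115/100 = 5589/20
Step 2: decrease by 40% => multiply by 60/100
  5589/20 * 60/100 = 16767/100
Step 3: increase by 30% => multiply by 130/100
  16767/100 * 130/100 = 217971/1000
Final value = 217971/1000

217971/1000


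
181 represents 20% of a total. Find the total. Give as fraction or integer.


Given: 181 is 20% of the whole
Set up: 181 = 20/100 * whole
whole = 181 * 100 / 20
whole = 18100 / 20
whole = 905

905


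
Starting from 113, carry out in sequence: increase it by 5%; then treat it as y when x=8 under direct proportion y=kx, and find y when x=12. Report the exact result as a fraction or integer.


Start with 113.
Step 1: Increase by 5%: 113 * 105/100 = 2373/20
Step 2: Direct prop: k = (2373/20)/8; new y = k*12 = 2373/20*12/8 = 7119/40
Final result = 7119/40

7119/40


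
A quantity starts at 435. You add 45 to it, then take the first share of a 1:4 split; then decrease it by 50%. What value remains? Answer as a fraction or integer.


Start with 435.
Step 1: Add 45: 435+45=480; split 1:4 first = 480*1/5 = 96
Step 2: Decrease by 50%: 96 * 50/100 = 48
Final result = 48

48


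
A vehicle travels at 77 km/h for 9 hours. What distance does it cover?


Using distance = speed * time
Speed = 77 km/h
Time = 9 hours
Distance = 77 * 9
= 693 km

693


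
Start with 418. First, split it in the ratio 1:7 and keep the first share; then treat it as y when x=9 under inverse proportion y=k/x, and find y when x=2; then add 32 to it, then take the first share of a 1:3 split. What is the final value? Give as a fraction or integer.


Start with 418.
Step 1: Split 1:7, first share = 418 * 1/8 = 209/4
Step 2: Inverse prop: k = (209/4)*9; new y = k/2 = 209/4*9/2 = 1881/8
Step 3: Add 32: 1881/8+32=2137/8; split 1:3 first = 2137/8*1/4 = 2137/32
Final result = 2137/32

2137/32


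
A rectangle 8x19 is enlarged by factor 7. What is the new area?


Original dimensions: 8 x 19
Enlargement factor = 7
New width = 8 * 7 = 56
New height = 19 * 7 = 133
New area = 56 * 133 = 7448

7448


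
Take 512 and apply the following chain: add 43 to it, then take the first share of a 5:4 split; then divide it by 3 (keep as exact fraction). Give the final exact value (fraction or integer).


Start with 512.
Step 1: Add 43: 512+43=555; split 5:4 first = 555*5/9 = 925/3
Step 2: Divide by 3: 925/3 / 3 = 925/9
Final result = 925/9

925/9


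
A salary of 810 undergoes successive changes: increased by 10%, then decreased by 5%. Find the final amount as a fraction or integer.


Start: 810
Step 1: increase by 10% => multiply by 110/100
  810 * 110/100 = 891
Step 2: decrease by 5% => multiply by 95/100
  891 * 95/100 = 16929/20
Final value = 16929/20

16929/20


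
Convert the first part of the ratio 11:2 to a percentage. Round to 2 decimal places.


Total parts = 11 + 2 = 13
First part fraction = 11/13
Percentage = (11/13) * 100
= 0.846154 * 100
= 84.62%

84.62


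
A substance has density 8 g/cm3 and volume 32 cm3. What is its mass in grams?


Using mass = density * volume
Density = 8 g/cm3
Volume = 32 cm3
Mass = 8 * 32
= 256 g

256


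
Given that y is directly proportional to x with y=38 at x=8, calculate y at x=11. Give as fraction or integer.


Direct proportion: y = kx
Find k: k = 38/8 = 19/4
Compute y at x=11: y = 19/4 * 11
y = 209/4

209/4


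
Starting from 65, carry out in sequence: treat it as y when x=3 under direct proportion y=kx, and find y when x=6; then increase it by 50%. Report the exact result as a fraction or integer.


Start with 65.
Step 1: Direct prop: k = (65)/3; new y = k*6 = 65*6/3 = 130
Step 2: Increase by 50%: 130 * 150/100 = 195
Final result = 195

195


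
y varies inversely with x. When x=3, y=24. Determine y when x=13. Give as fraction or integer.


Inverse proportion: y = k/x
Find k: k = 3 * 24 = 72
Compute y at x=13: y = 72/13
y = 72/13

72/13


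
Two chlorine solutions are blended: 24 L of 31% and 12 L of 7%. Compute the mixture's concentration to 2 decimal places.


Solute in mixture 1 = 31% of 24 L = 24*31/100 = 186/25 L
Solute in mixture 2 = 7% of 12 L = 12*7/100 = 21/25 L
Total solute = 186/25 + 21/25 = 207/25 L
Total volume = 24 + 12 = 36 L
Final concentration = 207/25/36 * 100 = 23.00%

23.00


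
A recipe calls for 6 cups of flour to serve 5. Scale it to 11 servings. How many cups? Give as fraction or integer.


Original: 6 cups for 5 servings
Target servings = 11
Scaling factor = 11/5
New amount = 6 * 11/5
= 66/5
= 66/5 cups

66/5


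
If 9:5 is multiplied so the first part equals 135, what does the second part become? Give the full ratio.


Original ratio: 9:5
First term target: 135
Scale factor = 135 / 9 = 15
Multiply second term: 5 * 15 = 75
Equivalent ratio = 135:75

135:75


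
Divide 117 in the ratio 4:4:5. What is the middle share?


Ratio = 4:4:5
Total parts = 4 + 4 + 5 = 13
Value per part = 117 / 13 = 9
First share = 4 * 9 = 36
Middle share = 4 * 9 = 36
Third share = 5 * 9 = 45

36


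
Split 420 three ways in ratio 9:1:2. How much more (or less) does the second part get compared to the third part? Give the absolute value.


Total parts = 9 + 1 + 2 = 12
Value per part = 420 / 12 = 35
Shares: 9*35=315, 1*35=35, 2*35=70
Second share = 35, third share = 70
Difference = |35 - 70| = 35

35


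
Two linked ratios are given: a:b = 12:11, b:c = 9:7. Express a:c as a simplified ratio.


Given a:b = 12:11 and b:c = 9:7
Make b consistent. Multiply first ratio by 9: a:b = 108:99
Multiply second ratio by 11: b:c = 99:77
Now b = 99 in both, so a:b:c = 108:99:77
Therefore a:c = 108:77
Simplify by GCD: a:c = 108:77

108:77


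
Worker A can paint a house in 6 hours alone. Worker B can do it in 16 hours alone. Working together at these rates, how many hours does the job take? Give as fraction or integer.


Rate of A = 1/6 job per hour
Rate of B = 1/16 job per hour
Combined rate = 1/6 + 1/16
Find common denominator: (16 + 6)/(6*16) = 22/96
Combined rate = 11/48 job per hour
Time together = 1 / (11/48) = 48/11 hours

48/11


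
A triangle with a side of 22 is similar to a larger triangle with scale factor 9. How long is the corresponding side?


Similar triangles have proportional sides
Scale factor = 9
Smaller side = 22
Corresponding larger side = 22 * 9
= 198

198


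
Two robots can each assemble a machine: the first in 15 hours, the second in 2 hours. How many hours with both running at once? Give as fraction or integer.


Rate of A = 1/15 job per hour
Rate of B = 1/2 job per hour
Combined rate = 1/15 + 1/2
Find common denominator: (2 + 15)/(15*2) = 17/30
Combined rate = 17/30 job per hour
Time together = 1 / (17/30) = 30/17 hours

30/17


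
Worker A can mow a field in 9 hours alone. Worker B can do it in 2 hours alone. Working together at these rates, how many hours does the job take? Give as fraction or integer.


Rate of A = 1/9 job per hour
Rate of B = 1/2 job per hour
Combined rate = 1/9 + 1/2
Find common denominator: (2 + 9)/(9*2) = 11/18
Combined rate = 11/18 job per hour
Time together = 1 / (11/18) = 18/11 hours

18/11


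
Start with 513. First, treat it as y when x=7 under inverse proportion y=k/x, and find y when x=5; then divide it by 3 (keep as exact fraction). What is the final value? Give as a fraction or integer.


Start with 513.
Step 1: Inverse prop: k = (513)*7; new y = k/5 = 513*7/5 = 3591/5
Step 2: Divide by 3: 3591/5 / 3 = 1197/5
Final result = 1197/5

1197/5


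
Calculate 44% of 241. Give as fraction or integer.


Compute 44% of 241
Convert percentage: 44% = 44/100
Multiply: 241 * 44/100
= 10604/100
= 2651/25

2651/25


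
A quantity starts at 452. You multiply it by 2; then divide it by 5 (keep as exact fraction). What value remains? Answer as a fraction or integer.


Start with 452.
Step 1: Multiply by 2: 452 * 2 = 904
Step 2: Divide by 5: 904 / 5 = 904/5
Final result = 904/5

904/5


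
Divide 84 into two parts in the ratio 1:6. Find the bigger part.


Total parts = 1 + 6 = 7
Value per part = 84 / 7 = 12
First share = 1 * 12 = 12
Second share = 6 * 12 = 72
Larger share = 72

72


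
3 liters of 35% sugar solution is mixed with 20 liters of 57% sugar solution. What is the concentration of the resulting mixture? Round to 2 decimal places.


Solute in mixture 1 = 35% of 3 L = 3*35/100 = 21/20 L
Solute in mixture 2 = 57% of 20 L = 20*57/100 = 57/5 L
Total solute = 21/20 + 57/5 = 249/20 L
Total volume = 3 + 20 = 23 L
Final concentration = 249/20/23 * 100 = 54.13%

54.13


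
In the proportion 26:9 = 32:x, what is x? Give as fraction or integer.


Setting up: 26/9 = 32/x
Cross multiply: 26 * x = 9 * 32
26x = 288
x = 288/26
x = 144/13

144/13


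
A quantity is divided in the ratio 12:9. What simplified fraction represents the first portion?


Total parts = 12 + 9 = 21
First part fraction = 12/21
Simplify: 12/21 = 4/7

4/7


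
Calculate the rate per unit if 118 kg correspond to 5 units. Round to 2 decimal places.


Total kg = 118
Number of units = 5
Unit rate = 118 / 5
= 23.60 kg per unit

23.60


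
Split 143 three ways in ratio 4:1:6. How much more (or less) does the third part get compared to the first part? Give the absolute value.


Total parts = 4 + 1 + 6 = 11
Value per part = 143 / 11 = 13
Shares: 4*13=52, 1*13=13, 6*13=78
Third share = 78, first share = 52
Difference = |78 - 52| = 26

26


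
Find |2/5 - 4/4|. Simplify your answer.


Simplify: 2/5 = 2/5 and 4/4 = 1
Find common denominator: LCD = 5
Convert: 2/5 and 5/5
Difference = |2 - 5|/5 = 3/5
Simplified = 3/5

3/5


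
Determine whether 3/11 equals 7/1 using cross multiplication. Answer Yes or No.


Cross multiply to check 3/11 = 7/1
Left cross product: 3 * 1 = 3
Right cross product: 11 * 7 = 77
3 != 77
Not equal, so proportions differ => No

No


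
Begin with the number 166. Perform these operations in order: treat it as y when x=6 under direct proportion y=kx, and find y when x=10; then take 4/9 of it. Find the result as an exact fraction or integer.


Start with 166.
Step 1: Direct prop: k = (166)/6; new y = k*10 = 166*10/6 = 830/3
Step 2: Take 4/9: 830/3 * 4/9 = 3320/27
Final result = 3320/27

3320/27


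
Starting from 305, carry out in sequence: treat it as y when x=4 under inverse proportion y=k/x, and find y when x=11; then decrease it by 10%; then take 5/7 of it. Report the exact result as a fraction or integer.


Start with 305.
Step 1: Inverse prop: k = (305)*4; new y = k/11 = 305*4/11 = 1220/11
Step 2: Decrease by 10%: 1220/11 * 90/100 = 1098/11
Step 3: Take 5/7: 1098/11 * 5/7 = 5490/77
Final result = 5490/77

5490/77
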